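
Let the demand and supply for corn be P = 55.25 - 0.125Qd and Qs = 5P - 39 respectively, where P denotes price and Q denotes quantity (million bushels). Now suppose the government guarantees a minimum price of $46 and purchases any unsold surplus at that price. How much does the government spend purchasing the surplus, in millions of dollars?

Rearranging demand gives Qd = 442 - 8P. Without the control the market clears where 442 - 8P = 5P - 39, i.e. P* = 37 and Q* = 146.
Since 46 > 37, the floor is binding.
At P = 46: Qd = 442 - 8·46 = 74 and Qs = 5·46 - 39 = 191.
Surplus = Qs - Qd = 117.
Government expenditure = surplus × support price = 117 × 46 = 5382.

5382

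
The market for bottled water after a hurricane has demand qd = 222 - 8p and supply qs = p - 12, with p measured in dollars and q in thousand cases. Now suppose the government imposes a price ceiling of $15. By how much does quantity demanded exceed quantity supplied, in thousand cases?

Equilibrium: 222 - 8p = p - 12, so 234 = 9p and p* = 26, q* = 14.
Because the ceiling (15) lies below the market-clearing price, it is binding.
At p = 15: qd = 222 - 8·15 = 102 and qs = 15 - 12 = 3.
Shortage = qd - qs = 102 - 3 = 99.

99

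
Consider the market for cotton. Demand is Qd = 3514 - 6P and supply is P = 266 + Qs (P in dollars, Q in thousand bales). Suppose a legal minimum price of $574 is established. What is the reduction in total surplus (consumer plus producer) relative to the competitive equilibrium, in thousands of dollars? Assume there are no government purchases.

24276

Rearranging supply gives Qs = P - 266. Equilibrium: 3514 - 6P = P - 266, so 3780 = 7P and P* = 540, Q* = 274.
The floor of 574 is above the equilibrium price 540, so it binds.
At P = 574: Qd = 3514 - 6·574 = 70 and Qs = 574 - 266 = 308.
Quantity traded falls to 70. At Q = 70 the demand price is (3514 - 70)/6 = 574 and the supply price is 266 + 70 = 336.
Deadweight loss = ½ · (574 - 336) · (274 - 70) = ½ · 238 · 204 = 24276.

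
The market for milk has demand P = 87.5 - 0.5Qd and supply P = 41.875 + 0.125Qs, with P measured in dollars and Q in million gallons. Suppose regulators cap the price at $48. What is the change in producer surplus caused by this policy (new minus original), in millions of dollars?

-183

Rearranging demand gives Qd = 175 - 2P; rearranging supply gives Qs = 8P - 335. Setting quantity demanded equal to quantity supplied, 175 - 2P = 8P - 335, gives P* = 51 and Q* = 73.
The ceiling of 48 is below the equilibrium price 51, so it binds.
At P = 48: Qd = 175 - 2·48 = 79 and Qs = 8·48 - 335 = 49.
Producer surplus without the control is ½ · (51 - 41.875) · 73 = 333.0625.
With the ceiling, producers sell 49 units at 48, so PS = ½ · (48 - 41.875) · 49 = 150.0625.
Change in producer surplus = 150.0625 - 333.0625 = -183.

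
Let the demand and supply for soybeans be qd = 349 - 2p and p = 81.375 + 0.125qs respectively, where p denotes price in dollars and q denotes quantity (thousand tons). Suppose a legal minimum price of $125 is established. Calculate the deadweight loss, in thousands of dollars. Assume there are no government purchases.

Rearranging supply gives qs = 8p - 651. Setting quantity demanded equal to quantity supplied, 349 - 2p = 8p - 651, gives p* = 100 and q* = 149.
The floor of 125 is above the equilibrium price 100, so it binds.
At p = 125: qd = 349 - 2·125 = 99 and qs = 8·125 - 651 = 349.
Quantity traded falls to 99. At q = 99 the demand price is (349 - 99)/2 = 125 and the supply price is (651 + 99)/8 = 93.75.
Deadweight loss = ½ · (125 - 93.75) · (149 - 99) = ½ · 31.25 · 50 = 781.25.

781.25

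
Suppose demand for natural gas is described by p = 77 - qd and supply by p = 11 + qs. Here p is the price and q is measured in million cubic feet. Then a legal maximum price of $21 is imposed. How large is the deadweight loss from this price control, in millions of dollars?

Rearranging demand gives qd = 77 - p; rearranging supply gives qs = p - 11. Equilibrium: 77 - p = p - 11, so 88 = 2p and p* = 44, q* = 33.
Because the ceiling (21) lies below the market-clearing price, it is binding.
At p = 21: qd = 77 - 21 = 56 and qs = 21 - 11 = 10.
Quantity traded falls to 10. At q = 10 the demand price is 77 - 10 = 67 and the supply price is 11 + 10 = 21.
Deadweight loss = ½ · (67 - 21) · (33 - 10) = ½ · 46 · 23 = 529.

529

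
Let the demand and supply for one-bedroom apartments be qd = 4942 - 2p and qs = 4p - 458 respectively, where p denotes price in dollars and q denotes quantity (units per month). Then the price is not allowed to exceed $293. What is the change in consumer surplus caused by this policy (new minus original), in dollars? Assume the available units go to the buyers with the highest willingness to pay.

-1040398

Equilibrium: 4942 - 2p = 4p - 458, so 5400 = 6p and p* = 900, q* = 3142.
The ceiling of 293 is below the equilibrium price 900, so it binds.
At p = 293: qd = 4942 - 2·293 = 4356 and qs = 4·293 - 458 = 714.
Consumer surplus without the control is ½ · (2471 - 900) · 3142 = 2468041.
With the ceiling, 714 units are sold at 293 (assume they go to the highest-value buyers). The demand price at q = 714 is 2114, so CS = ½ · [(2471 - 293) + (2114 - 293)] · 714 = 1427643.
Change in consumer surplus = 1427643 - 2468041 = -1040398.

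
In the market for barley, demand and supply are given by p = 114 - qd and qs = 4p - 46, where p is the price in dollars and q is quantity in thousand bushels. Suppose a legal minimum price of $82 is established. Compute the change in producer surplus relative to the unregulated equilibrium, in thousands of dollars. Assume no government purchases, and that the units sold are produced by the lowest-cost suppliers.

Rearranging demand gives qd = 114 - p. In a free market, 114 - p = 4p - 46 gives the equilibrium p* = 32, q* = 82.
Since 82 > 32, the floor is binding.
At p = 82: qd = 114 - 82 = 32 and qs = 4·82 - 46 = 282.
Producer surplus without the control is ½ · (32 - 11.5) · 82 = 840.5.
With the floor, 32 units are sold at 82. The supply price at q = 32 is 19.5, so PS = ½ · [(82 - 11.5) + (82 - 19.5)] · 32 = 2128.
Change in producer surplus = 2128 - 840.5 = 1287.5.

1287.5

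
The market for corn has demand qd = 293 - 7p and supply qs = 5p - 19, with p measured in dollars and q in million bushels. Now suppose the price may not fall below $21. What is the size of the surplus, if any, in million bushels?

Setting quantity demanded equal to quantity supplied, 293 - 7p = 5p - 19, gives p* = 26 and q* = 111.
Since 21 is below p* = 26, the floor does not bind and the free-market outcome prevails.
Since the control does not bind, there is no surplus.

0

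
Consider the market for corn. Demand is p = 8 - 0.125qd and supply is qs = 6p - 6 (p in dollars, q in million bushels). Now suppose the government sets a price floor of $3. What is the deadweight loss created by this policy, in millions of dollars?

0

Rearranging demand gives qd = 64 - 8p. Equilibrium: 64 - 8p = 6p - 6, so 70 = 14p and p* = 5, q* = 24.
The floor of 3 is below the equilibrium price 5, so it is not binding; the market clears at p* = 5, q* = 24.
Since the control does not bind, no trades are prevented and deadweight loss is zero.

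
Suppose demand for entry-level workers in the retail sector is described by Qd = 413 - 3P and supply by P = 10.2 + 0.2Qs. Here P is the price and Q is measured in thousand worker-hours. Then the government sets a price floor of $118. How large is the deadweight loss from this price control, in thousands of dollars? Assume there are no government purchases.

8640

Rearranging supply gives Qs = 5P - 51. Equilibrium: 413 - 3P = 5P - 51, so 464 = 8P and P* = 58, Q* = 239.
The floor of 118 is above the equilibrium price 58, so it binds.
At P = 118: Qd = 413 - 3·118 = 59 and Qs = 5·118 - 51 = 539.
Quantity traded falls to 59. At Q = 59 the demand price is (413 - 59)/3 = 118 and the supply price is (51 + 59)/5 = 22.
Deadweight loss = ½ · (118 - 22) · (239 - 59) = ½ · 96 · 180 = 8640.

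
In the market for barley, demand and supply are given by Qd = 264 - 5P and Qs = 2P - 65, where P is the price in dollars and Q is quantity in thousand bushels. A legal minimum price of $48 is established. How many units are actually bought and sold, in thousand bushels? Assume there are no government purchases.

24

Equilibrium: 264 - 5P = 2P - 65, so 329 = 7P and P* = 47, Q* = 29.
The floor of 48 is above the equilibrium price 47, so it binds.
At P = 48: Qd = 264 - 5·48 = 24 and Qs = 2·48 - 65 = 31.
The quantity actually transacted is the short side, demand: 24.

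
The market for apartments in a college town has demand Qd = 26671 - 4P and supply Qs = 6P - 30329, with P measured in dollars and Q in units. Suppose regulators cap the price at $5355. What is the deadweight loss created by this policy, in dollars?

Without the control the market clears where 26671 - 4P = 6P - 30329, i.e. P* = 5700 and Q* = 3871.
Because the ceiling (5355) lies below the market-clearing price, it is binding.
At P = 5355: Qd = 26671 - 4·5355 = 5251 and Qs = 6·5355 - 30329 = 1801.
Quantity traded falls to 1801. At Q = 1801 the demand price is (26671 - 1801)/4 = 6217.5 and the supply price is (30329 + 1801)/6 = 5355.
Deadweight loss = ½ · (6217.5 - 5355) · (3871 - 1801) = ½ · 862.5 · 2070 = 892687.5.

892687.5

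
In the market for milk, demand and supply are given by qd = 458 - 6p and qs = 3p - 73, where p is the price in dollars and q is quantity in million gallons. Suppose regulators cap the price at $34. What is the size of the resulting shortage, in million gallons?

225

Equilibrium: 458 - 6p = 3p - 73, so 531 = 9p and p* = 59, q* = 104.
Since 34 < 59, the ceiling is binding.
At p = 34: qd = 458 - 6·34 = 254 and qs = 3·34 - 73 = 29.
Shortage = qd - qs = 254 - 29 = 225.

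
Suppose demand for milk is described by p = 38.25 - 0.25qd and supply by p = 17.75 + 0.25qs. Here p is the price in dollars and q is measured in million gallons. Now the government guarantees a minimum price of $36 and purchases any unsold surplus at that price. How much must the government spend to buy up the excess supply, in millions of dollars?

2304

Rearranging demand gives qd = 153 - 4p; rearranging supply gives qs = 4p - 71. Without the control the market clears where 153 - 4p = 4p - 71, i.e. p* = 28 and q* = 41.
The floor of 36 is above the equilibrium price 28, so it binds.
At p = 36: qd = 153 - 4·36 = 9 and qs = 4·36 - 71 = 73.
Surplus = qs - qd = 64.
Government expenditure = surplus × support price = 64 × 36 = 2304.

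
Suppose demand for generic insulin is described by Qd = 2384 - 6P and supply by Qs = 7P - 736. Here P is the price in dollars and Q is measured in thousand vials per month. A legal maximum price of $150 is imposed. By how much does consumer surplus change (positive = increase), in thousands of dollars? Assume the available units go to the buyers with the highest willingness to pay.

Equilibrium: 2384 - 6P = 7P - 736, so 3120 = 13P and P* = 240, Q* = 944.
Since 150 < 240, the ceiling is binding.
At P = 150: Qd = 2384 - 6·150 = 1484 and Qs = 7·150 - 736 = 314.
Consumer surplus without the control is ½ · (1192/3 - 240) · 944 = 222784/3.
With the ceiling, 314 units are sold at 150 (assume they go to the highest-value buyers). The demand price at Q = 314 is 345, so CS = ½ · [(1192/3 - 150) + (345 - 150)] · 314 = 208339/3.
Change in consumer surplus = 208339/3 - 222784/3 = -4815.

-4815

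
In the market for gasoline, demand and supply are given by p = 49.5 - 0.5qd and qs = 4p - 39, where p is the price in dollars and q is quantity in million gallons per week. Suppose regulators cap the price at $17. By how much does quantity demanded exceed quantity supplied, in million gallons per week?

36

Rearranging demand gives qd = 99 - 2p. Setting quantity demanded equal to quantity supplied, 99 - 2p = 4p - 39, gives p* = 23 and q* = 53.
Because the ceiling (17) lies below the market-clearing price, it is binding.
At p = 17: qd = 99 - 2·17 = 65 and qs = 4·17 - 39 = 29.
Shortage = qd - qs = 65 - 29 = 36.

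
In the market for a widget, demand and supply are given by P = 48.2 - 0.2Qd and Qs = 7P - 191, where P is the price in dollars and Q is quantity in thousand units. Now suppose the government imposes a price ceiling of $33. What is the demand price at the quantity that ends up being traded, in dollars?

40.2

Rearranging demand gives Qd = 241 - 5P. Setting quantity demanded equal to quantity supplied, 241 - 5P = 7P - 191, gives P* = 36 and Q* = 61.
Because the ceiling (33) lies below the market-clearing price, it is binding.
At P = 33: Qd = 241 - 5·33 = 76 and Qs = 7·33 - 191 = 40.
Only 40 units reach the market. On the demand curve, the marginal buyer's willingness to pay at Q = 40 is (241 - 40)/5 = 40.2.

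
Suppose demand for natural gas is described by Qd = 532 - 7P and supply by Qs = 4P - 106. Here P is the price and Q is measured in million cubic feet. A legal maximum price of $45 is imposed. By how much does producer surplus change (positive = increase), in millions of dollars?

Equilibrium: 532 - 7P = 4P - 106, so 638 = 11P and P* = 58, Q* = 126.
Since 45 < 58, the ceiling is binding.
At P = 45: Qd = 532 - 7·45 = 217 and Qs = 4·45 - 106 = 74.
Producer surplus without the control is ½ · (58 - 26.5) · 126 = 1984.5.
With the ceiling, producers sell 74 units at 45, so PS = ½ · (45 - 26.5) · 74 = 684.5.
Change in producer surplus = 684.5 - 1984.5 = -1300.

-1300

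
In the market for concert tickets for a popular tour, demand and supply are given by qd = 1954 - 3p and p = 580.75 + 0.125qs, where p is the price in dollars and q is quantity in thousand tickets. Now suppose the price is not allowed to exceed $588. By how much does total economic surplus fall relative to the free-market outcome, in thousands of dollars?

Rearranging supply gives qs = 8p - 4646. Setting quantity demanded equal to quantity supplied, 1954 - 3p = 8p - 4646, gives p* = 600 and q* = 154.
The ceiling of 588 is below the equilibrium price 600, so it binds.
At p = 588: qd = 1954 - 3·588 = 190 and qs = 8·588 - 4646 = 58.
Quantity traded falls to 58. At q = 58 the demand price is (1954 - 58)/3 = 632 and the supply price is (4646 + 58)/8 = 588.
Deadweight loss = ½ · (632 - 588) · (154 - 58) = ½ · 44 · 96 = 2112.

2112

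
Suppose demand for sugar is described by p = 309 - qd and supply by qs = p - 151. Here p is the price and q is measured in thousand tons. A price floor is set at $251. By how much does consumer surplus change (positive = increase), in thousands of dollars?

Rearranging demand gives qd = 309 - p. Setting quantity demanded equal to quantity supplied, 309 - p = p - 151, gives p* = 230 and q* = 79.
The floor of 251 is above the equilibrium price 230, so it binds.
At p = 251: qd = 309 - 251 = 58 and qs = 251 - 151 = 100.
Consumer surplus without the control is ½ · (309 - 230) · 79 = 3120.5.
With the floor, consumers buy 58 units at 251, so CS = ½ · (309 - 251) · 58 = 1682.
Change in consumer surplus = 1682 - 3120.5 = -1438.5.

-1438.5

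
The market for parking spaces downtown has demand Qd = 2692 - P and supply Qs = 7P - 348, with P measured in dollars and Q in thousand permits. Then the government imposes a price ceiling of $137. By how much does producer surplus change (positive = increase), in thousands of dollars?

Setting quantity demanded equal to quantity supplied, 2692 - P = 7P - 348, gives P* = 380 and Q* = 2312.
Since 137 < 380, the ceiling is binding.
At P = 137: Qd = 2692 - 137 = 2555 and Qs = 7·137 - 348 = 611.
Producer surplus without the control is ½ · (380 - 348/7) · 2312 = 2672672/7.
With the ceiling, producers sell 611 units at 137, so PS = ½ · (137 - 348/7) · 611 = 373321/14.
Change in producer surplus = 373321/14 - 2672672/7 = -355144.5.

-355144.5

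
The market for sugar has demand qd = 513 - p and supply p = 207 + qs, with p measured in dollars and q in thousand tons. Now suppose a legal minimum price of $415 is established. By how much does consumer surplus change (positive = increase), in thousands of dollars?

-6902.5

Rearranging supply gives qs = p - 207. In a free market, 513 - p = p - 207 gives the equilibrium p* = 360, q* = 153.
The floor of 415 is above the equilibrium price 360, so it binds.
At p = 415: qd = 513 - 415 = 98 and qs = 415 - 207 = 208.
Consumer surplus without the control is ½ · (513 - 360) · 153 = 11704.5.
With the floor, consumers buy 98 units at 415, so CS = ½ · (513 - 415) · 98 = 4802.
Change in consumer surplus = 4802 - 11704.5 = -6902.5.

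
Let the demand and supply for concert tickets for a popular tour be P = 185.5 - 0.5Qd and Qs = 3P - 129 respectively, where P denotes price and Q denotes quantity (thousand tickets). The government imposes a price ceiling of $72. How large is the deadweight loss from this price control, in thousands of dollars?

Rearranging demand gives Qd = 371 - 2P. Without the control the market clears where 371 - 2P = 3P - 129, i.e. P* = 100 and Q* = 171.
Since 72 < 100, the ceiling is binding.
At P = 72: Qd = 371 - 2·72 = 227 and Qs = 3·72 - 129 = 87.
Quantity traded falls to 87. At Q = 87 the demand price is (371 - 87)/2 = 142 and the supply price is (129 + 87)/3 = 72.
Deadweight loss = ½ · (142 - 72) · (171 - 87) = ½ · 70 · 84 = 2940.

2940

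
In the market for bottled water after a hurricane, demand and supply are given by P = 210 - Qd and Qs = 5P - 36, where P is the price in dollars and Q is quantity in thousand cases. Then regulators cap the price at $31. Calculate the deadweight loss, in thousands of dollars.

1500

Rearranging demand gives Qd = 210 - P. Setting quantity demanded equal to quantity supplied, 210 - P = 5P - 36, gives P* = 41 and Q* = 169.
The ceiling of 31 is below the equilibrium price 41, so it binds.
At P = 31: Qd = 210 - 31 = 179 and Qs = 5·31 - 36 = 119.
Quantity traded falls to 119. At Q = 119 the demand price is 210 - 119 = 91 and the supply price is (36 + 119)/5 = 31.
Deadweight loss = ½ · (91 - 31) · (169 - 119) = ½ · 60 · 50 = 1500.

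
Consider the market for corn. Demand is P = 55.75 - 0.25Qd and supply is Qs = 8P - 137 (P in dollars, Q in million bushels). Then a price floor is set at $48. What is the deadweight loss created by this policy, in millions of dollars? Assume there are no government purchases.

Rearranging demand gives Qd = 223 - 4P. In a free market, 223 - 4P = 8P - 137 gives the equilibrium P* = 30, Q* = 103.
Because the floor (48) lies above the market-clearing price, it is binding.
At P = 48: Qd = 223 - 4·48 = 31 and Qs = 8·48 - 137 = 247.
Quantity traded falls to 31. At Q = 31 the demand price is (223 - 31)/4 = 48 and the supply price is (137 + 31)/8 = 21.
Deadweight loss = ½ · (48 - 21) · (103 - 31) = ½ · 27 · 72 = 972.

972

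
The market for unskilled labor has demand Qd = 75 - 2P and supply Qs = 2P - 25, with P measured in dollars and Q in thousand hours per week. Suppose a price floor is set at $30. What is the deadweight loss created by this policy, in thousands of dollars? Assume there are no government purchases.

Without the control the market clears where 75 - 2P = 2P - 25, i.e. P* = 25 and Q* = 25.
Because the floor (30) lies above the market-clearing price, it is binding.
At P = 30: Qd = 75 - 2·30 = 15 and Qs = 2·30 - 25 = 35.
Quantity traded falls to 15. At Q = 15 the demand price is (75 - 15)/2 = 30 and the supply price is (25 + 15)/2 = 20.
Deadweight loss = ½ · (30 - 20) · (25 - 15) = ½ · 10 · 10 = 50.

50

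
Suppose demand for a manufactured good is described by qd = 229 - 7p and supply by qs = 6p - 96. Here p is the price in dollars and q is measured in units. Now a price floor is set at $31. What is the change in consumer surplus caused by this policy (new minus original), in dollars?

-198

Setting quantity demanded equal to quantity supplied, 229 - 7p = 6p - 96, gives p* = 25 and q* = 54.
The floor of 31 is above the equilibrium price 25, so it binds.
At p = 31: qd = 229 - 7·31 = 12 and qs = 6·31 - 96 = 90.
Consumer surplus without the control is ½ · (229/7 - 25) · 54 = 1458/7.
With the floor, consumers buy 12 units at 31, so CS = ½ · (229/7 - 31) · 12 = 72/7.
Change in consumer surplus = 72/7 - 1458/7 = -198.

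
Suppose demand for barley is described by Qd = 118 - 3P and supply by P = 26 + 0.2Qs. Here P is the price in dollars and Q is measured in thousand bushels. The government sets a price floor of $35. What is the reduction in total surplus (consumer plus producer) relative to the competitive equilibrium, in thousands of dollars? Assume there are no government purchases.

Rearranging supply gives Qs = 5P - 130. Without the control the market clears where 118 - 3P = 5P - 130, i.e. P* = 31 and Q* = 25.
Because the floor (35) lies above the market-clearing price, it is binding.
At P = 35: Qd = 118 - 3·35 = 13 and Qs = 5·35 - 130 = 45.
Quantity traded falls to 13. At Q = 13 the demand price is (118 - 13)/3 = 35 and the supply price is (130 + 13)/5 = 28.6.
Deadweight loss = ½ · (35 - 28.6) · (25 - 13) = ½ · 6.4 · 12 = 38.4.

38.4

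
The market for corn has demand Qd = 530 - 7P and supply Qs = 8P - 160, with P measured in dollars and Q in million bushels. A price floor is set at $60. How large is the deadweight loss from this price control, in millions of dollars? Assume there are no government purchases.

In a free market, 530 - 7P = 8P - 160 gives the equilibrium P* = 46, Q* = 208.
Because the floor (60) lies above the market-clearing price, it is binding.
At P = 60: Qd = 530 - 7·60 = 110 and Qs = 8·60 - 160 = 320.
Quantity traded falls to 110. At Q = 110 the demand price is (530 - 110)/7 = 60 and the supply price is (160 + 110)/8 = 33.75.
Deadweight loss = ½ · (60 - 33.75) · (208 - 110) = ½ · 26.25 · 98 = 1286.25.

1286.25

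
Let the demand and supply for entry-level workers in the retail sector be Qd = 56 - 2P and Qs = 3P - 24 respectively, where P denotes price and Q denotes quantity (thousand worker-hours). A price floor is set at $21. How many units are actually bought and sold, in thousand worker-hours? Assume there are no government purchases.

Without the control the market clears where 56 - 2P = 3P - 24, i.e. P* = 16 and Q* = 24.
Because the floor (21) lies above the market-clearing price, it is binding.
At P = 21: Qd = 56 - 2·21 = 14 and Qs = 3·21 - 24 = 39.
The quantity actually transacted is the short side, demand: 14.

14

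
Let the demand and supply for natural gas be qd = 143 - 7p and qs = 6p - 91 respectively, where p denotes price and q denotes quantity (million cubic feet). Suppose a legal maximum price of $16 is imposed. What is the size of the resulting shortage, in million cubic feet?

Without the control the market clears where 143 - 7p = 6p - 91, i.e. p* = 18 and q* = 17.
The ceiling of 16 is below the equilibrium price 18, so it binds.
At p = 16: qd = 143 - 7·16 = 31 and qs = 6·16 - 91 = 5.
Shortage = qd - qs = 31 - 5 = 26.

26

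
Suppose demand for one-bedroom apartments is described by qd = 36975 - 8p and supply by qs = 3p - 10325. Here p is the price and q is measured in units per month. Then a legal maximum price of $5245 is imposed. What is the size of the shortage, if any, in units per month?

In a free market, 36975 - 8p = 3p - 10325 gives the equilibrium p* = 4300, q* = 2575.
Since 5245 is above p* = 4300, the ceiling does not bind and the free-market outcome prevails.
Since the control does not bind, there is no shortage.

0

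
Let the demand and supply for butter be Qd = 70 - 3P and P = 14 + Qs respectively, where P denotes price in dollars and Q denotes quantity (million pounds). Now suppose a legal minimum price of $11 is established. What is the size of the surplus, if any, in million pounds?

0

Rearranging supply gives Qs = P - 14. In a free market, 70 - 3P = P - 14 gives the equilibrium P* = 21, Q* = 7.
The floor of 11 is below the equilibrium price 21, so it is not binding; the market clears at P* = 21, Q* = 7.
Since the control does not bind, there is no surplus.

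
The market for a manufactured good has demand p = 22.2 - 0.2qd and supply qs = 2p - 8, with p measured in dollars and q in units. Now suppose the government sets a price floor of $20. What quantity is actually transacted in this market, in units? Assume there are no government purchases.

11

Rearranging demand gives qd = 111 - 5p. Without the control the market clears where 111 - 5p = 2p - 8, i.e. p* = 17 and q* = 26.
The floor of 20 is above the equilibrium price 17, so it binds.
At p = 20: qd = 111 - 5·20 = 11 and qs = 2·20 - 8 = 32.
The quantity actually transacted is the short side, demand: 11.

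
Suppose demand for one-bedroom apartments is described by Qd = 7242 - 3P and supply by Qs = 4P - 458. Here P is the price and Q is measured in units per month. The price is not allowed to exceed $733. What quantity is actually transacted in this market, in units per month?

In a free market, 7242 - 3P = 4P - 458 gives the equilibrium P* = 1100, Q* = 3942.
The ceiling of 733 is below the equilibrium price 1100, so it binds.
At P = 733: Qd = 7242 - 3·733 = 5043 and Qs = 4·733 - 458 = 2474.
The quantity actually transacted is the short side, supply: 2474.

2474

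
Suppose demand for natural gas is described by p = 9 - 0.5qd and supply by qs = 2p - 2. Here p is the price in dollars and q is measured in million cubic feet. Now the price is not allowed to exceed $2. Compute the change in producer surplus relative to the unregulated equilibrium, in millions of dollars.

-15

Rearranging demand gives qd = 18 - 2p. In a free market, 18 - 2p = 2p - 2 gives the equilibrium p* = 5, q* = 8.
Because the ceiling (2) lies below the market-clearing price, it is binding.
At p = 2: qd = 18 - 2·2 = 14 and qs = 2·2 - 2 = 2.
Producer surplus without the control is ½ · (5 - 1) · 8 = 16.
With the ceiling, producers sell 2 units at 2, so PS = ½ · (2 - 1) · 2 = 1.
Change in producer surplus = 1 - 16 = -15.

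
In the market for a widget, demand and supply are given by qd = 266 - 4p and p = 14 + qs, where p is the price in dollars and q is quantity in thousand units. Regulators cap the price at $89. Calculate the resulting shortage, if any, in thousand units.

0

Rearranging supply gives qs = p - 14. Without the control the market clears where 266 - 4p = p - 14, i.e. p* = 56 and q* = 42.
The ceiling of 89 is above the equilibrium price 56, so it is not binding; the market clears at p* = 56, q* = 42.
Since the control does not bind, there is no shortage.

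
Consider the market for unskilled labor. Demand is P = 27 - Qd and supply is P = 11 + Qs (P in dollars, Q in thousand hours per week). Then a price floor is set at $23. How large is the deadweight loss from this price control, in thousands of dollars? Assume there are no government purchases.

Rearranging demand gives Qd = 27 - P; rearranging supply gives Qs = P - 11. In a free market, 27 - P = P - 11 gives the equilibrium P* = 19, Q* = 8.
Because the floor (23) lies above the market-clearing price, it is binding.
At P = 23: Qd = 27 - 23 = 4 and Qs = 23 - 11 = 12.
Quantity traded falls to 4. At Q = 4 the demand price is 27 - 4 = 23 and the supply price is 11 + 4 = 15.
Deadweight loss = ½ · (23 - 15) · (8 - 4) = ½ · 8 · 4 = 16.

16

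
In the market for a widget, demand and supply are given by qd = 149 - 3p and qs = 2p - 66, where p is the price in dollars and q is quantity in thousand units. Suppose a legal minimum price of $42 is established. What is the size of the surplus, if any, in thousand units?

Equilibrium: 149 - 3p = 2p - 66, so 215 = 5p and p* = 43, q* = 20.
The floor of 42 is below the equilibrium price 43, so it is not binding; the market clears at p* = 43, q* = 20.
Since the control does not bind, there is no surplus.

0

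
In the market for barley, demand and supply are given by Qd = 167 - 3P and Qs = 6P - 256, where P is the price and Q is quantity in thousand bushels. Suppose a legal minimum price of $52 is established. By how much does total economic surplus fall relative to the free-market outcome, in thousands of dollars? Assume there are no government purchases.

56.25

In a free market, 167 - 3P = 6P - 256 gives the equilibrium P* = 47, Q* = 26.
The floor of 52 is above the equilibrium price 47, so it binds.
At P = 52: Qd = 167 - 3·52 = 11 and Qs = 6·52 - 256 = 56.
Quantity traded falls to 11. At Q = 11 the demand price is (167 - 11)/3 = 52 and the supply price is (256 + 11)/6 = 44.5.
Deadweight loss = ½ · (52 - 44.5) · (26 - 11) = ½ · 7.5 · 15 = 56.25.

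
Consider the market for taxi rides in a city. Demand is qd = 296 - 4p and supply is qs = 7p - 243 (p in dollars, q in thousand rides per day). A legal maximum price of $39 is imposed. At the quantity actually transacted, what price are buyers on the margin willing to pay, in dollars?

Equilibrium: 296 - 4p = 7p - 243, so 539 = 11p and p* = 49, q* = 100.
Because the ceiling (39) lies below the market-clearing price, it is binding.
At p = 39: qd = 296 - 4·39 = 140 and qs = 7·39 - 243 = 30.
Only 30 units reach the market. On the demand curve, the marginal buyer's willingness to pay at q = 30 is (296 - 30)/4 = 66.5.

66.5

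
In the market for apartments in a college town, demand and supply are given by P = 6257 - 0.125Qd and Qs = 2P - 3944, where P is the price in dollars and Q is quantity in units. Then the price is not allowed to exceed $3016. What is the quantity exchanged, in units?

2088

Rearranging demand gives Qd = 50056 - 8P. In a free market, 50056 - 8P = 2P - 3944 gives the equilibrium P* = 5400, Q* = 6856.
The ceiling of 3016 is below the equilibrium price 5400, so it binds.
At P = 3016: Qd = 50056 - 8·3016 = 25928 and Qs = 2·3016 - 3944 = 2088.
The quantity actually transacted is the short side, supply: 2088.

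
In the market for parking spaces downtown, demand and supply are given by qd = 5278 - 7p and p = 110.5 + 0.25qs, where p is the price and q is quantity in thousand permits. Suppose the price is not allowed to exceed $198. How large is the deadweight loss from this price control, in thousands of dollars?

325864

Rearranging supply gives qs = 4p - 442. In a free market, 5278 - 7p = 4p - 442 gives the equilibrium p* = 520, q* = 1638.
The ceiling of 198 is below the equilibrium price 520, so it binds.
At p = 198: qd = 5278 - 7·198 = 3892 and qs = 4·198 - 442 = 350.
Quantity traded falls to 350. At q = 350 the demand price is (5278 - 350)/7 = 704 and the supply price is (442 + 350)/4 = 198.
Deadweight loss = ½ · (704 - 198) · (1638 - 350) = ½ · 506 · 1288 = 325864.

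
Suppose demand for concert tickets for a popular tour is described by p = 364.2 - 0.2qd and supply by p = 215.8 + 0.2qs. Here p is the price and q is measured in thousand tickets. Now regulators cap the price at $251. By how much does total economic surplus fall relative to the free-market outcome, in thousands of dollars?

7605

Rearranging demand gives qd = 1821 - 5p; rearranging supply gives qs = 5p - 1079. Setting quantity demanded equal to quantity supplied, 1821 - 5p = 5p - 1079, gives p* = 290 and q* = 371.
Since 251 < 290, the ceiling is binding.
At p = 251: qd = 1821 - 5·251 = 566 and qs = 5·251 - 1079 = 176.
Quantity traded falls to 176. At q = 176 the demand price is (1821 - 176)/5 = 329 and the supply price is (1079 + 176)/5 = 251.
Deadweight loss = ½ · (329 - 251) · (371 - 176) = ½ · 78 · 195 = 7605.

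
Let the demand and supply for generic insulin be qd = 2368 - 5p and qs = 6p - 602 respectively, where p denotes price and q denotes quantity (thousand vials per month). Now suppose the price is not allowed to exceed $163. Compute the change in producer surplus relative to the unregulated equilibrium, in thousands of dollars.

Without the control the market clears where 2368 - 5p = 6p - 602, i.e. p* = 270 and q* = 1018.
Because the ceiling (163) lies below the market-clearing price, it is binding.
At p = 163: qd = 2368 - 5·163 = 1553 and qs = 6·163 - 602 = 376.
Producer surplus without the control is ½ · (270 - 301/3) · 1018 = 259081/3.
With the ceiling, producers sell 376 units at 163, so PS = ½ · (163 - 301/3) · 376 = 35344/3.
Change in producer surplus = 35344/3 - 259081/3 = -74579.

-74579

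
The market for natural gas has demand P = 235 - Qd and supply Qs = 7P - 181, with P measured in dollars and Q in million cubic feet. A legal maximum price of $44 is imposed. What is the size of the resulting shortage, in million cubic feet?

64

Rearranging demand gives Qd = 235 - P. Setting quantity demanded equal to quantity supplied, 235 - P = 7P - 181, gives P* = 52 and Q* = 183.
Because the ceiling (44) lies below the market-clearing price, it is binding.
At P = 44: Qd = 235 - 44 = 191 and Qs = 7·44 - 181 = 127.
Shortage = Qd - Qs = 191 - 127 = 64.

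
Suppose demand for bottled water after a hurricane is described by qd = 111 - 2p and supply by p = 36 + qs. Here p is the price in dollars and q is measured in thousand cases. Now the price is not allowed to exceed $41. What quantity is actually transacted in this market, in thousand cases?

5

Rearranging supply gives qs = p - 36. In a free market, 111 - 2p = p - 36 gives the equilibrium p* = 49, q* = 13.
The ceiling of 41 is below the equilibrium price 49, so it binds.
At p = 41: qd = 111 - 2·41 = 29 and qs = 41 - 36 = 5.
The quantity actually transacted is the short side, supply: 5.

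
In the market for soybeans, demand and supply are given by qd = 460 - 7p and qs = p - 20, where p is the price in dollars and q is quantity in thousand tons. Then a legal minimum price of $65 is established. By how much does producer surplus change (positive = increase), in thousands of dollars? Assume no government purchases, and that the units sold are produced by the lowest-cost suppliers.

Equilibrium: 460 - 7p = p - 20, so 480 = 8p and p* = 60, q* = 40.
Since 65 > 60, the floor is binding.
At p = 65: qd = 460 - 7·65 = 5 and qs = 65 - 20 = 45.
Producer surplus without the control is ½ · (60 - 20) · 40 = 800.
With the floor, 5 units are sold at 65. The supply price at q = 5 is 25, so PS = ½ · [(65 - 20) + (65 - 25)] · 5 = 212.5.
Change in producer surplus = 212.5 - 800 = -587.5.

-587.5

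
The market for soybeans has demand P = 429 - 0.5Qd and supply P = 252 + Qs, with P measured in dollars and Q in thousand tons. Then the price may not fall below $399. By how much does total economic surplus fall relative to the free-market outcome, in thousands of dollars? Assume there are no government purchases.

2523

Rearranging demand gives Qd = 858 - 2P; rearranging supply gives Qs = P - 252. Without the control the market clears where 858 - 2P = P - 252, i.e. P* = 370 and Q* = 118.
Since 399 > 370, the floor is binding.
At P = 399: Qd = 858 - 2·399 = 60 and Qs = 399 - 252 = 147.
Quantity traded falls to 60. At Q = 60 the demand price is (858 - 60)/2 = 399 and the supply price is 252 + 60 = 312.
Deadweight loss = ½ · (399 - 312) · (118 - 60) = ½ · 87 · 58 = 2523.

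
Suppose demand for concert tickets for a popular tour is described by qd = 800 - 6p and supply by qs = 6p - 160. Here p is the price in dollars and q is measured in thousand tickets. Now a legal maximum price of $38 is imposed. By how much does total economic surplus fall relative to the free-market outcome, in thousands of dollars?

Setting quantity demanded equal to quantity supplied, 800 - 6p = 6p - 160, gives p* = 80 and q* = 320.
Because the ceiling (38) lies below the market-clearing price, it is binding.
At p = 38: qd = 800 - 6·38 = 572 and qs = 6·38 - 160 = 68.
Quantity traded falls to 68. At q = 68 the demand price is (800 - 68)/6 = 122 and the supply price is (160 + 68)/6 = 38.
Deadweight loss = ½ · (122 - 38) · (320 - 68) = ½ · 84 · 252 = 10584.

10584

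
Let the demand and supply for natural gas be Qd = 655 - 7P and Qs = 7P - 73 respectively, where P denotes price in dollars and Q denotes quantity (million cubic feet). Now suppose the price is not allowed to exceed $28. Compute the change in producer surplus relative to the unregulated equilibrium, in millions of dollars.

-4968

Equilibrium: 655 - 7P = 7P - 73, so 728 = 14P and P* = 52, Q* = 291.
Since 28 < 52, the ceiling is binding.
At P = 28: Qd = 655 - 7·28 = 459 and Qs = 7·28 - 73 = 123.
Producer surplus without the control is ½ · (52 - 73/7) · 291 = 84681/14.
With the ceiling, producers sell 123 units at 28, so PS = ½ · (28 - 73/7) · 123 = 15129/14.
Change in producer surplus = 15129/14 - 84681/14 = -4968.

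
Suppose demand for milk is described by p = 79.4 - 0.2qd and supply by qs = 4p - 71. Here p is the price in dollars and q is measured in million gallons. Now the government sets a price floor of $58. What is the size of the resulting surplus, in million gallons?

Rearranging demand gives qd = 397 - 5p. Setting quantity demanded equal to quantity supplied, 397 - 5p = 4p - 71, gives p* = 52 and q* = 137.
Because the floor (58) lies above the market-clearing price, it is binding.
At p = 58: qd = 397 - 5·58 = 107 and qs = 4·58 - 71 = 161.
Surplus = qs - qd = 161 - 107 = 54.

54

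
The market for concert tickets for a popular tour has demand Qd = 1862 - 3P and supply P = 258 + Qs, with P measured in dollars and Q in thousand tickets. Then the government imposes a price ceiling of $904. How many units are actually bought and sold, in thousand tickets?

272

Rearranging supply gives Qs = P - 258. Equilibrium: 1862 - 3P = P - 258, so 2120 = 4P and P* = 530, Q* = 272.
Since 904 is above P* = 530, the ceiling does not bind and the free-market outcome prevails.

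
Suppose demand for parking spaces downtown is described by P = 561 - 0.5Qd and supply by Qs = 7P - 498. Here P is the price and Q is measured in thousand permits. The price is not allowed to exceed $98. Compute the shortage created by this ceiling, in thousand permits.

Rearranging demand gives Qd = 1122 - 2P. In a free market, 1122 - 2P = 7P - 498 gives the equilibrium P* = 180, Q* = 762.
Since 98 < 180, the ceiling is binding.
At P = 98: Qd = 1122 - 2·98 = 926 and Qs = 7·98 - 498 = 188.
Shortage = Qd - Qs = 926 - 188 = 738.

738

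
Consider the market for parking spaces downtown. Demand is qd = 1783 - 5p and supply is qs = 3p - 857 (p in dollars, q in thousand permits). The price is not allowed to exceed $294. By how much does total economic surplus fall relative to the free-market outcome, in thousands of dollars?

3110.4

Without the control the market clears where 1783 - 5p = 3p - 857, i.e. p* = 330 and q* = 133.
The ceiling of 294 is below the equilibrium price 330, so it binds.
At p = 294: qd = 1783 - 5·294 = 313 and qs = 3·294 - 857 = 25.
Quantity traded falls to 25. At q = 25 the demand price is (1783 - 25)/5 = 351.6 and the supply price is (857 + 25)/3 = 294.
Deadweight loss = ½ · (351.6 - 294) · (133 - 25) = ½ · 57.6 · 108 = 3110.4.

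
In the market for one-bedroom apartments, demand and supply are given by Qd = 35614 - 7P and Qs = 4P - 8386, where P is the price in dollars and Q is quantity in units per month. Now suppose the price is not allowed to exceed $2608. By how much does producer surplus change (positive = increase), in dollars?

Equilibrium: 35614 - 7P = 4P - 8386, so 44000 = 11P and P* = 4000, Q* = 7614.
Because the ceiling (2608) lies below the market-clearing price, it is binding.
At P = 2608: Qd = 35614 - 7·2608 = 17358 and Qs = 4·2608 - 8386 = 2046.
Producer surplus without the control is ½ · (4000 - 2096.5) · 7614 = 7246624.5.
With the ceiling, producers sell 2046 units at 2608, so PS = ½ · (2608 - 2096.5) · 2046 = 523264.5.
Change in producer surplus = 523264.5 - 7246624.5 = -6723360.

-6723360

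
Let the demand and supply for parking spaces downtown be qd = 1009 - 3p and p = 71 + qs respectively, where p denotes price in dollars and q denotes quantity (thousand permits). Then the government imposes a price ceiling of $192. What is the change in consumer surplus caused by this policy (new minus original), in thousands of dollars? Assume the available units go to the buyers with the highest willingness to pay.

Rearranging supply gives qs = p - 71. In a free market, 1009 - 3p = p - 71 gives the equilibrium p* = 270, q* = 199.
The ceiling of 192 is below the equilibrium price 270, so it binds.
At p = 192: qd = 1009 - 3·192 = 433 and qs = 192 - 71 = 121.
Consumer surplus without the control is ½ · (1009/3 - 270) · 199 = 39601/6.
With the ceiling, 121 units are sold at 192 (assume they go to the highest-value buyers). The demand price at q = 121 is 296, so CS = ½ · [(1009/3 - 192) + (296 - 192)] · 121 = 90145/6.
Change in consumer surplus = 90145/6 - 39601/6 = 8424.

8424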